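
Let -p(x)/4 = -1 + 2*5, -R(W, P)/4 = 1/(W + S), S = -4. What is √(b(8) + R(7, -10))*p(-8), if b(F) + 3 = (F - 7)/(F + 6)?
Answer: -6*I*√7518/7 ≈ -74.32*I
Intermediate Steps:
R(W, P) = -4/(-4 + W) (R(W, P) = -4/(W - 4) = -4/(-4 + W))
b(F) = -3 + (-7 + F)/(6 + F) (b(F) = -3 + (F - 7)/(F + 6) = -3 + (-7 + F)/(6 + F))
p(x) = -36 (p(x) = -4*(-1 + 2*5) = -4*(-1 + 10) = -4*9 = -36)
√(b(8) + R(7, -10))*p(-8) = √((-25 - 2*8)/(6 + 8) - 4/(-4 + 7))*(-36) = √((-25 - 16)/14 - 4/3)*(-36) = √((1/14)*(-41) - 4*⅓)*(-36) = √(-41/14 - 4/3)*(-36) = √(-179/42)*(-36) = (I*√7518/42)*(-36) = -6*I*√7518/7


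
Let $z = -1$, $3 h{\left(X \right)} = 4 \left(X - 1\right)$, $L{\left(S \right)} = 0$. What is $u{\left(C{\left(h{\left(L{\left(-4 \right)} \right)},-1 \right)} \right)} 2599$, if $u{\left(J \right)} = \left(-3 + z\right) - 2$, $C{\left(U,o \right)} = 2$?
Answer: $-15594$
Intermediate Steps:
$h{\left(X \right)} = - \frac{4}{3} + \frac{4 X}{3}$ ($h{\left(X \right)} = \frac{4 \left(X - 1\right)}{3} = \frac{4 \left(-1 + X\right)}{3} = \frac{-4 + 4 X}{3} = - \frac{4}{3} + \frac{4 X}{3}$)
$u{\left(J \right)} = -6$ ($u{\left(J \right)} = \left(-3 - 1\right) - 2 = -4 - 2 = -6$)
$u{\left(C{\left(h{\left(L{\left(-4 \right)} \right)},-1 \right)} \right)} 2599 = \left(-6\right) 2599 = -15594$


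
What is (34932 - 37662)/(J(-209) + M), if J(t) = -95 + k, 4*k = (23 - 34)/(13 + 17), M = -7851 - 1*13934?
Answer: 327600/2625611 ≈ 0.12477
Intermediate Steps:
M = -21785 (M = -7851 - 13934 = -21785)
k = -11/120 (k = ((23 - 34)/(13 + 17))/4 = (-11/30)/4 = (-11*1/30)/4 = (¼)*(-11/30) = -11/120 ≈ -0.091667)
J(t) = -11411/120 (J(t) = -95 - 11/120 = -11411/120)
(34932 - 37662)/(J(-209) + M) = (34932 - 37662)/(-11411/120 - 21785) = -2730/(-2625611/120) = -2730*(-120/2625611) = 327600/2625611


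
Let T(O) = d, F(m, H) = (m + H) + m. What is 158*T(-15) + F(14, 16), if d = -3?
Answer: -430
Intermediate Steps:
F(m, H) = H + 2*m (F(m, H) = (H + m) + m = H + 2*m)
T(O) = -3
158*T(-15) + F(14, 16) = 158*(-3) + (16 + 2*14) = -474 + (16 + 28) = -474 + 44 = -430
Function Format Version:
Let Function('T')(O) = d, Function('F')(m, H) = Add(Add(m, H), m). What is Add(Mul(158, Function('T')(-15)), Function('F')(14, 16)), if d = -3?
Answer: -430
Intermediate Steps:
Function('F')(m, H) = Add(H, Mul(2, m)) (Function('F')(m, H) = Add(Add(H, m), m) = Add(H, Mul(2, m)))
Function('T')(O) = -3
Add(Mul(158, Function('T')(-15)), Function('F')(14, 16)) = Add(Mul(158, -3), Add(16, Mul(2, 14))) = Add(-474, Add(16, 28)) = Add(-474, 44) = -430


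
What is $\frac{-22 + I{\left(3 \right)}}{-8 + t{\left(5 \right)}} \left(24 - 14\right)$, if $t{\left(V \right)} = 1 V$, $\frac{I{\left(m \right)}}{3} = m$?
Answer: $\frac{130}{3} \approx 43.333$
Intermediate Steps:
$I{\left(m \right)} = 3 m$
$t{\left(V \right)} = V$
$\frac{-22 + I{\left(3 \right)}}{-8 + t{\left(5 \right)}} \left(24 - 14\right) = \frac{-22 + 3 \cdot 3}{-8 + 5} \left(24 - 14\right) = \frac{-22 + 9}{-3} \cdot 10 = \left(-13\right) \left(- \frac{1}{3}\right) 10 = \frac{13}{3} \cdot 10 = \frac{130}{3}$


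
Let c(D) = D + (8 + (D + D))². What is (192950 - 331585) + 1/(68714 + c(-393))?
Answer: -93385229174/673605 ≈ -1.3864e+5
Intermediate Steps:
c(D) = D + (8 + 2*D)²
(192950 - 331585) + 1/(68714 + c(-393)) = (192950 - 331585) + 1/(68714 + (-393 + 4*(4 - 393)²)) = -138635 + 1/(68714 + (-393 + 4*(-389)²)) = -138635 + 1/(68714 + (-393 + 4*151321)) = -138635 + 1/(68714 + (-393 + 605284)) = -138635 + 1/(68714 + 604891) = -138635 + 1/673605 = -93385229174/673605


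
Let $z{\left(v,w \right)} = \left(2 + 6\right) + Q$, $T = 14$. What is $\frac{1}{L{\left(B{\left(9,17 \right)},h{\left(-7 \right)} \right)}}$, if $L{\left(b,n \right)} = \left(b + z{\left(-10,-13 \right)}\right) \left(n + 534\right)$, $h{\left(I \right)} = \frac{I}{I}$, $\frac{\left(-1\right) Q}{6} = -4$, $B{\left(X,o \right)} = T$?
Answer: $\frac{1}{24610} \approx 4.0634 \cdot 10^{-5}$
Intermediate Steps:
$B{\left(X,o \right)} = 14$
$Q = 24$ ($Q = \left(-6\right) \left(-4\right) = 24$)
$h{\left(I \right)} = 1$
$z{\left(v,w \right)} = 32$ ($z{\left(v,w \right)} = \left(2 + 6\right) + 24 = 8 + 24 = 32$)
$L{\left(b,n \right)} = \left(32 + b\right) \left(534 + n\right)$ ($L{\left(b,n \right)} = \left(b + 32\right) \left(n + 534\right) = \left(32 + b\right) \left(534 + n\right)$)
$\frac{1}{L{\left(B{\left(9,17 \right)},h{\left(-7 \right)} \right)}} = \frac{1}{17088 + 32 \cdot 1 + 534 \cdot 14 + 14 \cdot 1} = \frac{1}{17088 + 32 + 7476 + 14} = \frac{1}{24610}$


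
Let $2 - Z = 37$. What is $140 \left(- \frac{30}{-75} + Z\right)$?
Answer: $-4844$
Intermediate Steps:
$Z = -35$ ($Z = 2 - 37 = -35$)
$140 \left(- \frac{30}{-75} + Z\right) = 140 \left(- \frac{30}{-75} - 35\right) = 140 \left(\left(-30\right) \left(- \frac{1}{75}\right) - 35\right) = 140 \left(\frac{2}{5} - 35\right) = 140 \left(- \frac{173}{5}\right) = -4844$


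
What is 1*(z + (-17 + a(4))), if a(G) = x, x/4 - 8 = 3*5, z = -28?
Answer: 47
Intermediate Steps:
x = 92 (x = 32 + 4*(3*5) = 32 + 4*15 = 32 + 60 = 92)
a(G) = 92
1*(z + (-17 + a(4))) = 1*(-28 + (-17 + 92)) = 1*(-28 + 75) = 1*47 = 47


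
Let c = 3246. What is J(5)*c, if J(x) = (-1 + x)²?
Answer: 51936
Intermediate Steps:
J(5)*c = (-1 + 5)²*3246 = 4²*3246 = 16*3246 = 51936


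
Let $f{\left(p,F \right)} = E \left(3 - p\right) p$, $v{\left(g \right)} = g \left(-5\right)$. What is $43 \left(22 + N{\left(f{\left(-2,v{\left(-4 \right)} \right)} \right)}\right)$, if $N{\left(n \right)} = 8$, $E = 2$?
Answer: $1290$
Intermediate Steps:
$v{\left(g \right)} = - 5 g$
$f{\left(p,F \right)} = p \left(6 - 2 p\right)$ ($f{\left(p,F \right)} = 2 \left(3 - p\right) p = \left(6 - 2 p\right) p = p \left(6 - 2 p\right)$)
$43 \left(22 + N{\left(f{\left(-2,v{\left(-4 \right)} \right)} \right)}\right) = 43 \left(22 + 8\right) = 43 \cdot 30 = 1290$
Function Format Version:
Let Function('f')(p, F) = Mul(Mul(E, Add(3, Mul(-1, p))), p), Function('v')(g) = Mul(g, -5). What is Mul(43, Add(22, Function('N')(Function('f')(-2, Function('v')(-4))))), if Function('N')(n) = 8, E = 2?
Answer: 1290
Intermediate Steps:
Function('v')(g) = Mul(-5, g)
Function('f')(p, F) = Mul(p, Add(6, Mul(-2, p))) (Function('f')(p, F) = Mul(Mul(2, Add(3, Mul(-1, p))), p) = Mul(Add(6, Mul(-2, p)), p) = Mul(p, Add(6, Mul(-2, p))))
Mul(43, Add(22, Function('N')(Function('f')(-2, Function('v')(-4))))) = Mul(43, Add(22, 8)) = Mul(43, 30) = 1290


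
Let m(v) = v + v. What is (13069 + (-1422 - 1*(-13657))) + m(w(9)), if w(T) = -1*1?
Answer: 25302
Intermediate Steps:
w(T) = -1
m(v) = 2*v
(13069 + (-1422 - 1*(-13657))) + m(w(9)) = (13069 + (-1422 - 1*(-13657))) + 2*(-1) = (13069 + (-1422 + 13657)) - 2 = (13069 + 12235) - 2 = 25304 - 2 = 25302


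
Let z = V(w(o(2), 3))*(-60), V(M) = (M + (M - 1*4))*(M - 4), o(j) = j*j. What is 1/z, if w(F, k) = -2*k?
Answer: -1/9600 ≈ -0.00010417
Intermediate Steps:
o(j) = j²
V(M) = (-4 + M)*(-4 + 2*M) (V(M) = (M + (M - 4))*(-4 + M) = (M + (-4 + M))*(-4 + M) = (-4 + 2*M)*(-4 + M) = (-4 + M)*(-4 + 2*M))
z = -9600 (z = (16 - (-24)*3 + 2*(-2*3)²)*(-60) = (16 - 12*(-6) + 2*(-6)²)*(-60) = (16 + 72 + 2*36)*(-60) = (16 + 72 + 72)*(-60) = 160*(-60) = -9600)
1/z = 1/(-9600) = -1/9600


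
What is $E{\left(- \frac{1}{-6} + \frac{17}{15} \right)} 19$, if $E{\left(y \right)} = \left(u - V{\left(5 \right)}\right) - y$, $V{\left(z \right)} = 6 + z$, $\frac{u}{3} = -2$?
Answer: $- \frac{3477}{10} \approx -347.7$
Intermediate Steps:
$u = -6$ ($u = 3 \left(-2\right) = -6$)
$E{\left(y \right)} = -17 - y$ ($E{\left(y \right)} = \left(-6 - \left(6 + 5\right)\right) - y = \left(-6 - 11\right) - y = -17 - y$)
$E{\left(- \frac{1}{-6} + \frac{17}{15} \right)} 19 = \left(-17 - \left(- \frac{1}{-6} + \frac{17}{15}\right)\right) 19 = \left(-17 - \left(\left(-1\right) \left(- \frac{1}{6}\right) + 17 \cdot \frac{1}{15}\right)\right) 19 = \left(-17 - \left(\frac{1}{6} + \frac{17}{15}\right)\right) 19 = \left(-17 - \frac{13}{10}\right) 19 = \left(- \frac{183}{10}\right) 19 = - \frac{3477}{10}$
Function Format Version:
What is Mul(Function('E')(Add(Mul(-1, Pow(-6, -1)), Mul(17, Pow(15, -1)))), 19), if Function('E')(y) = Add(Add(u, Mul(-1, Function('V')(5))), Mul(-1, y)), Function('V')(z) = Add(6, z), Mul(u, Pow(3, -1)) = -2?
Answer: Rational(-3477, 10) ≈ -347.70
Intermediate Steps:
u = -6 (u = Mul(3, -2) = -6)
Function('E')(y) = Add(-17, Mul(-1, y)) (Function('E')(y) = Add(Add(-6, Mul(-1, Add(6, 5))), Mul(-1, y)) = Add(Add(-6, Mul(-1, 11)), Mul(-1, y)) = Add(Add(-6, -11), Mul(-1, y)) = Add(-17, Mul(-1, y)))
Mul(Function('E')(Add(Mul(-1, Pow(-6, -1)), Mul(17, Pow(15, -1)))), 19) = Mul(Add(-17, Mul(-1, Add(Mul(-1, Pow(-6, -1)), Mul(17, Pow(15, -1))))), 19) = Mul(Add(-17, Mul(-1, Add(Mul(-1, Rational(-1, 6)), Mul(17, Rational(1, 15))))), 19) = Mul(Add(-17, Mul(-1, Add(Rational(1, 6), Rational(17, 15)))), 19) = Mul(Add(-17, Mul(-1, Rational(13, 10))), 19) = Mul(Add(-17, Rational(-13, 10)), 19) = Mul(Rational(-183, 10), 19) = Rational(-3477, 10)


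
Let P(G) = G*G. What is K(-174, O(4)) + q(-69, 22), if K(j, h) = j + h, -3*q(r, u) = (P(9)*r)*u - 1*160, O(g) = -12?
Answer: 122560/3 ≈ 40853.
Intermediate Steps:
P(G) = G²
q(r, u) = 160/3 - 27*r*u (q(r, u) = -((9²*r)*u - 1*160)/3 = -((81*r)*u - 160)/3 = -(81*r*u - 160)/3 = -(-160 + 81*r*u)/3 = 160/3 - 27*r*u)
K(j, h) = h + j
K(-174, O(4)) + q(-69, 22) = (-12 - 174) + (160/3 - 27*(-69)*22) = -186 + (160/3 + 40986) = -186 + 123118/3 = 122560/3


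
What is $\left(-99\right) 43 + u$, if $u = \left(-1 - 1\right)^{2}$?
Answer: $-4253$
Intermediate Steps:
$u = 4$ ($u = \left(-2\right)^{2} = 4$)
$\left(-99\right) 43 + u = \left(-99\right) 43 + 4 = -4257 + 4 = -4253$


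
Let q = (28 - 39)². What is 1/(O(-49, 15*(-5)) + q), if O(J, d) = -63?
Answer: 1/58 ≈ 0.017241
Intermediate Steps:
q = 121 (q = (-11)² = 121)
1/(O(-49, 15*(-5)) + q) = 1/(-63 + 121) = 1/58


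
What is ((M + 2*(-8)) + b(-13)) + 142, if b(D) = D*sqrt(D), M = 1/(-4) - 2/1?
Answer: 495/4 - 13*I*sqrt(13) ≈ 123.75 - 46.872*I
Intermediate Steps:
M = -9/4 (M = 1*(-1/4) - 2*1 = -1/4 - 2 = -9/4 ≈ -2.2500)
b(D) = D**(3/2)
((M + 2*(-8)) + b(-13)) + 142 = ((-9/4 + 2*(-8)) + (-13)**(3/2)) + 142 = ((-9/4 - 16) - 13*I*sqrt(13)) + 142 = (-73/4 - 13*I*sqrt(13)) + 142 = 495/4 - 13*I*sqrt(13)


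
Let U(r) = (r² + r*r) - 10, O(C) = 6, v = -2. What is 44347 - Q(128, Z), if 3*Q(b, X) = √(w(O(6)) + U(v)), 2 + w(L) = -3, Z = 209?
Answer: 44347 - I*√7/3 ≈ 44347.0 - 0.88192*I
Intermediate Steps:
U(r) = -10 + 2*r² (U(r) = (r² + r²) - 10 = 2*r² - 10 = -10 + 2*r²)
w(L) = -5 (w(L) = -2 - 3 = -5)
Q(b, X) = I*√7/3 (Q(b, X) = √(-5 + (-10 + 2*(-2)²))/3 = √(-5 + (-10 + 2*4))/3 = √(-5 + (-10 + 8))/3 = √(-5 - 2)/3 = √(-7)/3 = (I*√7)/3 = I*√7/3)
44347 - Q(128, Z) = 44347 - I*√7/3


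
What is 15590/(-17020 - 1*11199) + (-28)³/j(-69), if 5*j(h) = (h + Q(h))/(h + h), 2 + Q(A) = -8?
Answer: -427431038330/2229301 ≈ -1.9173e+5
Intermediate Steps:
Q(A) = -10 (Q(A) = -2 - 8 = -10)
j(h) = (-10 + h)/(10*h) (j(h) = ((h - 10)/(h + h))/5 = ((-10 + h)/((2*h)))/5 = ((-10 + h)*(1/(2*h)))/5 = ((-10 + h)/(2*h))/5 = (-10 + h)/(10*h))
15590/(-17020 - 1*11199) + (-28)³/j(-69) = 15590/(-17020 - 1*11199) + (-28)³/(((⅒)*(-10 - 69)/(-69))) = 15590/(-17020 - 11199) - 21952/((⅒)*(-1/69)*(-79)) = 15590/(-28219) - 21952/79/690 = 15590*(-1/28219) - 21952*690/79 = -15590/28219 - 15146880/79 = -427431038330/2229301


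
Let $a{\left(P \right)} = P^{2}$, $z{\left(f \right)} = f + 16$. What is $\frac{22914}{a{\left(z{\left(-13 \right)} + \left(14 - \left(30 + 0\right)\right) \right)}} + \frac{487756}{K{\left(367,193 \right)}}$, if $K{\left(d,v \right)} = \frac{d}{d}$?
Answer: $\frac{82453678}{169} \approx 4.8789 \cdot 10^{5}$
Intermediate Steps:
$K{\left(d,v \right)} = 1$
$z{\left(f \right)} = 16 + f$
$\frac{22914}{a{\left(z{\left(-13 \right)} + \left(14 - \left(30 + 0\right)\right) \right)}} + \frac{487756}{K{\left(367,193 \right)}} = \frac{22914}{\left(\left(16 - 13\right) + \left(14 - \left(30 + 0\right)\right)\right)^{2}} + \frac{487756}{1} = \frac{22914}{\left(3 + \left(14 - 30\right)\right)^{2}} + 487756 \cdot 1 = \frac{22914}{\left(3 + \left(14 - 30\right)\right)^{2}} + 487756 = \frac{22914}{\left(3 - 16\right)^{2}} + 487756 = \frac{22914}{\left(-13\right)^{2}} + 487756 = \frac{22914}{169} + 487756 = \frac{82453678}{169}$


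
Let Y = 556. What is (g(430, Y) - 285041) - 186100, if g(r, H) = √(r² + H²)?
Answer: -471141 + 2*√123509 ≈ -4.7044e+5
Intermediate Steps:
g(r, H) = √(H² + r²)
(g(430, Y) - 285041) - 186100 = (√(556² + 430²) - 285041) - 186100 = (√(309136 + 184900) - 285041) - 186100 = (√494036 - 285041) - 186100 = (2*√123509 - 285041) - 186100 = (-285041 + 2*√123509) - 186100 = -471141 + 2*√123509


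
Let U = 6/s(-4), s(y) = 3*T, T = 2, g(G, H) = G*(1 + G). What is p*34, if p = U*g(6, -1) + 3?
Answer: 1530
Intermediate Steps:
s(y) = 6 (s(y) = 3*2 = 6)
U = 1 (U = 6/6 = 6*(⅙) = 1)
p = 45 (p = 1*(6*(1 + 6)) + 3 = 1*(6*7) + 3 = 1*42 + 3 = 42 + 3 = 45)
p*34 = 45*34 = 1530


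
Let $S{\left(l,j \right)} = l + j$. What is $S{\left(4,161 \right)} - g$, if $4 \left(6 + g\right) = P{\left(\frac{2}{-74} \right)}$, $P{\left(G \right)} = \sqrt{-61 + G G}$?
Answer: $171 - \frac{i \sqrt{20877}}{74} \approx 171.0 - 1.9526 i$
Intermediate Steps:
$S{\left(l,j \right)} = j + l$
$P{\left(G \right)} = \sqrt{-61 + G^{2}}$
$g = -6 + \frac{i \sqrt{20877}}{74}$ ($g = -6 + \frac{\sqrt{-61 + \left(\frac{2}{-74}\right)^{2}}}{4} = -6 + \frac{\sqrt{-61 + \left(2 \left(- \frac{1}{74}\right)\right)^{2}}}{4} = -6 + \frac{\sqrt{-61 + \left(- \frac{1}{37}\right)^{2}}}{4} = -6 + \frac{\sqrt{-61 + \frac{1}{1369}}}{4} = -6 + \frac{\sqrt{- \frac{83508}{1369}}}{4} = -6 + \frac{\frac{2}{37} i \sqrt{20877}}{4} = -6 + \frac{i \sqrt{20877}}{74} \approx -6.0 + 1.9526 i$)
$S{\left(4,161 \right)} - g = \left(161 + 4\right) - \left(-6 + \frac{i \sqrt{20877}}{74}\right) = 165 + \left(6 - \frac{i \sqrt{20877}}{74}\right) = 171 - \frac{i \sqrt{20877}}{74}$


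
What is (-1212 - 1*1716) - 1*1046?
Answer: -3974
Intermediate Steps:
(-1212 - 1*1716) - 1*1046 = (-1212 - 1716) - 1046 = -2928 - 1046 = -3974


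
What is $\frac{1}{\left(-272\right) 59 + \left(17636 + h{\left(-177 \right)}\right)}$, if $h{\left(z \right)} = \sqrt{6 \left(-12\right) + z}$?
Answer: $\frac{1588}{2521993} - \frac{i \sqrt{249}}{2521993} \approx 0.00062966 - 6.2569 \cdot 10^{-6} i$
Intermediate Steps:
$h{\left(z \right)} = \sqrt{-72 + z}$
$\frac{1}{\left(-272\right) 59 + \left(17636 + h{\left(-177 \right)}\right)} = \frac{1}{\left(-272\right) 59 + \left(17636 + \sqrt{-72 - 177}\right)} = \frac{1}{-16048 + \left(17636 + \sqrt{-249}\right)} = \frac{1}{-16048 + \left(17636 + i \sqrt{249}\right)} = \frac{1}{1588 + i \sqrt{249}}$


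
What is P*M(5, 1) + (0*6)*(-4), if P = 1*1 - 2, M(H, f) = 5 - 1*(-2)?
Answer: -7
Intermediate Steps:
M(H, f) = 7 (M(H, f) = 5 + 2 = 7)
P = -1 (P = 1 - 2 = -1)
P*M(5, 1) + (0*6)*(-4) = -1*7 + (0*6)*(-4) = -7 + 0*(-4) = -7 + 0 = -7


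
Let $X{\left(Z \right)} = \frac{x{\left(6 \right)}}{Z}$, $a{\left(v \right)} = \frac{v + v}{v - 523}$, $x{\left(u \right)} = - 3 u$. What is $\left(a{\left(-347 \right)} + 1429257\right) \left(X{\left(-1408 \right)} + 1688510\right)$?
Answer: $\frac{369526961579295979}{153120} \approx 2.4133 \cdot 10^{12}$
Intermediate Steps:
$a{\left(v \right)} = \frac{2 v}{-523 + v}$
$X{\left(Z \right)} = - \frac{18}{Z}$ ($X{\left(Z \right)} = \frac{\left(-3\right) 6}{Z} = - \frac{18}{Z}$)
$\left(a{\left(-347 \right)} + 1429257\right) \left(X{\left(-1408 \right)} + 1688510\right) = \left(2 \left(-347\right) \frac{1}{-523 - 347} + 1429257\right) \left(- \frac{18}{-1408} + 1688510\right) = \left(2 \left(-347\right) \frac{1}{-870} + 1429257\right) \left(\left(-18\right) \left(- \frac{1}{1408}\right) + 1688510\right) = \left(2 \left(-347\right) \left(- \frac{1}{870}\right) + 1429257\right) \left(\frac{9}{704} + 1688510\right) = \left(\frac{347}{435} + 1429257\right) \frac{1188711049}{704} = \frac{621727142}{435} \cdot \frac{1188711049}{704} = \frac{369526961579295979}{153120}$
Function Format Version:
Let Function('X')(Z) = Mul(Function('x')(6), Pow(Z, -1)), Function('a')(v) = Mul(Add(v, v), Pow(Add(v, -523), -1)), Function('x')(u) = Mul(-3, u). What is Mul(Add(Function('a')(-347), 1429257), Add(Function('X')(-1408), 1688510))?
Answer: Rational(369526961579295979, 153120) ≈ 2.4133e+12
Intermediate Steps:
Function('a')(v) = Mul(2, v, Pow(Add(-523, v), -1)) (Function('a')(v) = Mul(Mul(2, v), Pow(Add(-523, v), -1)) = Mul(2, v, Pow(Add(-523, v), -1)))
Function('X')(Z) = Mul(-18, Pow(Z, -1)) (Function('X')(Z) = Mul(Mul(-3, 6), Pow(Z, -1)) = Mul(-18, Pow(Z, -1)))
Mul(Add(Function('a')(-347), 1429257), Add(Function('X')(-1408), 1688510)) = Mul(Add(Mul(2, -347, Pow(Add(-523, -347), -1)), 1429257), Add(Mul(-18, Pow(-1408, -1)), 1688510)) = Mul(Add(Mul(2, -347, Pow(-870, -1)), 1429257), Add(Mul(-18, Rational(-1, 1408)), 1688510)) = Mul(Add(Mul(2, -347, Rational(-1, 870)), 1429257), Add(Rational(9, 704), 1688510)) = Mul(Add(Rational(347, 435), 1429257), Rational(1188711049, 704)) = Mul(Rational(621727142, 435), Rational(1188711049, 704)) = Rational(369526961579295979, 153120)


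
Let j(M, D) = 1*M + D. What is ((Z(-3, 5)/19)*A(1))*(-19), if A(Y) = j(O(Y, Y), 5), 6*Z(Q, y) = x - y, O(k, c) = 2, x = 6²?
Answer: -217/6 ≈ -36.167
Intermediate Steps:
x = 36
j(M, D) = D + M (j(M, D) = M + D = D + M)
Z(Q, y) = 6 - y/6 (Z(Q, y) = (36 - y)/6 = 6 - y/6)
A(Y) = 7 (A(Y) = 5 + 2 = 7)
((Z(-3, 5)/19)*A(1))*(-19) = (((6 - ⅙*5)/19)*7)*(-19) = (((6 - ⅚)*(1/19))*7)*(-19) = (((31/6)*(1/19))*7)*(-19) = ((31/114)*7)*(-19) = (217/114)*(-19) = -217/6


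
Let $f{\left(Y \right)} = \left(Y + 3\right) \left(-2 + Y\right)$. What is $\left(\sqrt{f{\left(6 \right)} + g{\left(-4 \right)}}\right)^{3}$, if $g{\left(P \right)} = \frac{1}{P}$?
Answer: $\frac{143 \sqrt{143}}{8} \approx 213.75$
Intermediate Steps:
$f{\left(Y \right)} = \left(-2 + Y\right) \left(3 + Y\right)$ ($f{\left(Y \right)} = \left(3 + Y\right) \left(-2 + Y\right) = \left(-2 + Y\right) \left(3 + Y\right)$)
$\left(\sqrt{f{\left(6 \right)} + g{\left(-4 \right)}}\right)^{3} = \left(\sqrt{\left(-6 + 6 + 6^{2}\right) + \frac{1}{-4}}\right)^{3} = \left(\sqrt{\left(-6 + 6 + 36\right) - \frac{1}{4}}\right)^{3} = \left(\sqrt{36 - \frac{1}{4}}\right)^{3} = \left(\sqrt{\frac{143}{4}}\right)^{3} = \left(\frac{\sqrt{143}}{2}\right)^{3} = \frac{143 \sqrt{143}}{8}$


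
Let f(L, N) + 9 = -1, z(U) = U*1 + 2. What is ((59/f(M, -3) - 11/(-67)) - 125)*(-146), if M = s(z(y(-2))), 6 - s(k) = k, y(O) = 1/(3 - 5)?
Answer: 6394289/335 ≈ 19087.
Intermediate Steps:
y(O) = -1/2 (y(O) = 1/(-2) = -1/2)
z(U) = 2 + U (z(U) = U + 2 = 2 + U)
s(k) = 6 - k
M = 9/2 (M = 6 - (2 - 1/2) = 6 - 1*3/2 = 6 - 3/2 = 9/2 ≈ 4.5000)
f(L, N) = -10 (f(L, N) = -9 - 1 = -10)
((59/f(M, -3) - 11/(-67)) - 125)*(-146) = ((59/(-10) - 11/(-67)) - 125)*(-146) = ((59*(-1/10) - 11*(-1/67)) - 125)*(-146) = ((-59/10 + 11/67) - 125)*(-146) = (-3843/670 - 125)*(-146) = -87593/670*(-146) = 6394289/335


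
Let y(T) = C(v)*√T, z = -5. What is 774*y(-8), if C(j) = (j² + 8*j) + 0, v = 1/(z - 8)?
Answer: -159444*I*√2/169 ≈ -1334.2*I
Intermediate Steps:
v = -1/13 (v = 1/(-5 - 8) = 1/(-13) = -1/13 ≈ -0.076923)
C(j) = j² + 8*j
y(T) = -103*√T/169 (y(T) = (-(8 - 1/13)/13)*√T = (-1/13*103/13)*√T = -103*√T/169)
774*y(-8) = 774*(-206*I*√2/169) = -159444*I*√2/169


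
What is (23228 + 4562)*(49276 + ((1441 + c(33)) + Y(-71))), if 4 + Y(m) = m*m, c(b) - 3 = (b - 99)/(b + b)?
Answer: 1549459240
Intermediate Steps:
c(b) = 3 + (-99 + b)/(2*b) (c(b) = 3 + (b - 99)/(b + b) = 3 + (-99 + b)/((2*b)) = 3 + (-99 + b)*(1/(2*b)) = 3 + (-99 + b)/(2*b))
Y(m) = -4 + m² (Y(m) = -4 + m*m = -4 + m²)
(23228 + 4562)*(49276 + ((1441 + c(33)) + Y(-71))) = (23228 + 4562)*(49276 + ((1441 + (½)*(-99 + 7*33)/33) + (-4 + (-71)²))) = 27790*(49276 + ((1441 + (½)*(1/33)*(-99 + 231)) + (-4 + 5041))) = 27790*(49276 + ((1441 + (½)*(1/33)*132) + 5037)) = 27790*(49276 + ((1441 + 2) + 5037)) = 27790*(49276 + (1443 + 5037)) = 27790*(49276 + 6480) = 27790*55756 = 1549459240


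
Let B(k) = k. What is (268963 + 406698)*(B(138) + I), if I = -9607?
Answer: -6397834009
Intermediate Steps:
(268963 + 406698)*(B(138) + I) = (268963 + 406698)*(138 - 9607) = 675661*(-9469) = -6397834009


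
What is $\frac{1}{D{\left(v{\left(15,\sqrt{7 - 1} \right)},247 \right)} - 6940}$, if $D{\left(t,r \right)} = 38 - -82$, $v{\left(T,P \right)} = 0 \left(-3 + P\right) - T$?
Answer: $- \frac{1}{6820} \approx -0.00014663$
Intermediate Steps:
$v{\left(T,P \right)} = - T$ ($v{\left(T,P \right)} = 0 - T = - T$)
$D{\left(t,r \right)} = 120$ ($D{\left(t,r \right)} = 38 + 82 = 120$)
$\frac{1}{D{\left(v{\left(15,\sqrt{7 - 1} \right)},247 \right)} - 6940} = \frac{1}{120 - 6940} = \frac{1}{-6820} = - \frac{1}{6820}$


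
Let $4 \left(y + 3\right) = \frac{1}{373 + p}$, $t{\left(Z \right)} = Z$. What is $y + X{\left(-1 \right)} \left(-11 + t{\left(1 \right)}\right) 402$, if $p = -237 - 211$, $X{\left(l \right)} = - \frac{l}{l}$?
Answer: $\frac{1205099}{300} \approx 4017.0$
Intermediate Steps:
$X{\left(l \right)} = -1$ ($X{\left(l \right)} = \left(-1\right) 1 = -1$)
$p = -448$
$y = - \frac{901}{300}$ ($y = -3 + \frac{1}{4 \left(373 - 448\right)} = -3 + \frac{1}{4 \left(-75\right)} = -3 + \frac{1}{4} \left(- \frac{1}{75}\right) = -3 - \frac{1}{300} = - \frac{901}{300} \approx -3.0033$)
$y + X{\left(-1 \right)} \left(-11 + t{\left(1 \right)}\right) 402 = - \frac{901}{300} + - (-11 + 1) 402 = - \frac{901}{300} + \left(-1\right) \left(-10\right) 402 = - \frac{901}{300} + 10 \cdot 402 = - \frac{901}{300} + 4020 = \frac{1205099}{300}$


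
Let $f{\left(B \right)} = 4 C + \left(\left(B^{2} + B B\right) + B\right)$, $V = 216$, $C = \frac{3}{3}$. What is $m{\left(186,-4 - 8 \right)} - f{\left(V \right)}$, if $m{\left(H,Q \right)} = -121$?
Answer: $-93653$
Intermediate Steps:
$C = 1$ ($C = 3 \cdot \frac{1}{3} = 1$)
$f{\left(B \right)} = 4 + B + 2 B^{2}$ ($f{\left(B \right)} = 4 \cdot 1 + \left(\left(B^{2} + B B\right) + B\right) = 4 + \left(\left(B^{2} + B^{2}\right) + B\right) = 4 + \left(2 B^{2} + B\right) = 4 + \left(B + 2 B^{2}\right) = 4 + B + 2 B^{2}$)
$m{\left(186,-4 - 8 \right)} - f{\left(V \right)} = -121 - \left(4 + 216 + 2 \cdot 216^{2}\right) = -121 - \left(4 + 216 + 2 \cdot 46656\right) = -121 - \left(4 + 216 + 93312\right) = -121 - 93532 = -93653$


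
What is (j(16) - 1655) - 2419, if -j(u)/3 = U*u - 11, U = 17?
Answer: -4857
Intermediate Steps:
j(u) = 33 - 51*u (j(u) = -3*(17*u - 11) = -3*(-11 + 17*u) = 33 - 51*u)
(j(16) - 1655) - 2419 = ((33 - 51*16) - 1655) - 2419 = ((33 - 816) - 1655) - 2419 = (-783 - 1655) - 2419 = -2438 - 2419 = -4857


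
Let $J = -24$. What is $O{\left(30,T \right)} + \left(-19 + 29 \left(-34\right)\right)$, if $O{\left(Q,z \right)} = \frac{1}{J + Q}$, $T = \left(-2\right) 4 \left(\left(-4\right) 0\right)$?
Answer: $- \frac{6029}{6} \approx -1004.8$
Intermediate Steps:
$T = 0$ ($T = \left(-8\right) 0 = 0$)
$O{\left(Q,z \right)} = \frac{1}{-24 + Q}$
$O{\left(30,T \right)} + \left(-19 + 29 \left(-34\right)\right) = \frac{1}{-24 + 30} + \left(-19 + 29 \left(-34\right)\right) = \frac{1}{6} - 1005 = - \frac{6029}{6}$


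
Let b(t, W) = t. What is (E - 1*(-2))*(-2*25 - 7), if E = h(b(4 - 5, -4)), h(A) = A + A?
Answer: 0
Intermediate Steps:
h(A) = 2*A
E = -2 (E = 2*(4 - 5) = 2*(-1) = -2)
(E - 1*(-2))*(-2*25 - 7) = (-2 - 1*(-2))*(-2*25 - 7) = (-2 + 2)*(-50 - 7) = 0*(-57) = 0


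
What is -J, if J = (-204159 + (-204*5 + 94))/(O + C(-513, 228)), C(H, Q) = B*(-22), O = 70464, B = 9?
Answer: 205085/70266 ≈ 2.9187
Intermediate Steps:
C(H, Q) = -198 (C(H, Q) = 9*(-22) = -198)
J = -205085/70266 (J = (-204159 + (-204*5 + 94))/(70464 - 198) = (-204159 + (-1020 + 94))/70266 = (-204159 - 926)*(1/70266) = -205085*1/70266 = -205085/70266 ≈ -2.9187)
-J = -1*(-205085/70266) = 205085/70266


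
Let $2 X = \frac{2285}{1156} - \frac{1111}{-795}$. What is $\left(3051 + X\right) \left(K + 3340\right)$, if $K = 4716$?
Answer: $\frac{106608257689}{4335} \approx 2.4592 \cdot 10^{7}$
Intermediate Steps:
$X = \frac{3100891}{1838040}$ ($X = \frac{\frac{2285}{1156} - \frac{1111}{-795}}{2} = \frac{2285 \cdot \frac{1}{1156} - - \frac{1111}{795}}{2} = \frac{\frac{2285}{1156} + \frac{1111}{795}}{2} = \frac{1}{2} \cdot \frac{3100891}{919020} = \frac{3100891}{1838040} \approx 1.6871$)
$\left(3051 + X\right) \left(K + 3340\right) = \left(3051 + \frac{3100891}{1838040}\right) \left(4716 + 3340\right) = \frac{5610960931}{1838040} \cdot 8056 = \frac{106608257689}{4335}$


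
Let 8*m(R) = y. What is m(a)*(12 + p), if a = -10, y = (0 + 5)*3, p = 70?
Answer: 615/4 ≈ 153.75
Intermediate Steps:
y = 15 (y = 5*3 = 15)
m(R) = 15/8 (m(R) = (⅛)*15 = 15/8)
m(a)*(12 + p) = 15*(12 + 70)/8 = (15/8)*82 = 615/4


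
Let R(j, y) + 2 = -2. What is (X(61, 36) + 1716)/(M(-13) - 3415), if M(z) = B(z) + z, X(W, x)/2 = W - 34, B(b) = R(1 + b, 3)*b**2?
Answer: -295/684 ≈ -0.43129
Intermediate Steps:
R(j, y) = -4 (R(j, y) = -2 - 2 = -4)
B(b) = -4*b**2
X(W, x) = -68 + 2*W (X(W, x) = 2*(W - 34) = 2*(-34 + W) = -68 + 2*W)
M(z) = z - 4*z**2 (M(z) = -4*z**2 + z = z - 4*z**2)
(X(61, 36) + 1716)/(M(-13) - 3415) = ((-68 + 2*61) + 1716)/(-13*(1 - 4*(-13)) - 3415) = ((-68 + 122) + 1716)/(-13*(1 + 52) - 3415) = (54 + 1716)/(-13*53 - 3415) = 1770/(-689 - 3415) = 1770/(-4104) = 1770*(-1/4104) = -295/684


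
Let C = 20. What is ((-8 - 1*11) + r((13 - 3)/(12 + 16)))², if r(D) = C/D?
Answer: 1369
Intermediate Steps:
r(D) = 20/D
((-8 - 1*11) + r((13 - 3)/(12 + 16)))² = ((-8 - 1*11) + 20/(((13 - 3)/(12 + 16))))² = ((-8 - 11) + 20/((10/28)))² = (-19 + 20/((10*(1/28))))² = (-19 + 20/(5/14))² = (-19 + 20*(14/5))² = (-19 + 56)² = 37² = 1369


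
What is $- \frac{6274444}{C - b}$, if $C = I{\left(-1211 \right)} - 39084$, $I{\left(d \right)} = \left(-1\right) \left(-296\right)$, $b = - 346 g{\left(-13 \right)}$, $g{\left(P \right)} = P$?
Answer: $\frac{3137222}{21643} \approx 144.95$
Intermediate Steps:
$b = 4498$ ($b = \left(-346\right) \left(-13\right) = 4498$)
$I{\left(d \right)} = 296$
$C = -38788$ ($C = 296 - 39084 = -38788$)
$- \frac{6274444}{C - b} = - \frac{6274444}{-38788 - 4498} = - \frac{6274444}{-43286} = \left(-6274444\right) \left(- \frac{1}{43286}\right) = \frac{3137222}{21643}$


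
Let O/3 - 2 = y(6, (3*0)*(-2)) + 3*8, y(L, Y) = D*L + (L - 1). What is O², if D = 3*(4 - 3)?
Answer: 21609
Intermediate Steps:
D = 3 (D = 3*1 = 3)
y(L, Y) = -1 + 4*L (y(L, Y) = 3*L + (L - 1) = 3*L + (-1 + L) = -1 + 4*L)
O = 147 (O = 6 + 3*((-1 + 4*6) + 3*8) = 6 + 3*((-1 + 24) + 24) = 6 + 3*(23 + 24) = 6 + 3*47 = 6 + 141 = 147)
O² = 147² = 21609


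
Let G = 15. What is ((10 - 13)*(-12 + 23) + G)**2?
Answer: 324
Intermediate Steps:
((10 - 13)*(-12 + 23) + G)**2 = ((10 - 13)*(-12 + 23) + 15)**2 = (-3*11 + 15)**2 = (-33 + 15)**2 = (-18)**2 = 324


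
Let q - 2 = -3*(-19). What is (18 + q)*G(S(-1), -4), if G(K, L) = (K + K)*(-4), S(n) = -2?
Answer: 1232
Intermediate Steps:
G(K, L) = -8*K (G(K, L) = (2*K)*(-4) = -8*K)
q = 59 (q = 2 - 3*(-19) = 2 + 57 = 59)
(18 + q)*G(S(-1), -4) = (18 + 59)*(-8*(-2)) = 77*16 = 1232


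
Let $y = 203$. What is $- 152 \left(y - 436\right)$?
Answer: $35416$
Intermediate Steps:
$- 152 \left(y - 436\right) = - 152 \left(203 - 436\right) = \left(-152\right) \left(-233\right) = 35416$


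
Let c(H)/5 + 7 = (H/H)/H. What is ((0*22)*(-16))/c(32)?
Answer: 0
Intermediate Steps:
c(H) = -35 + 5/H (c(H) = -35 + 5*((H/H)/H) = -35 + 5*(1/H) = -35 + 5/H)
((0*22)*(-16))/c(32) = ((0*22)*(-16))/(-35 + 5/32) = (0*(-16))/(-35 + 5*(1/32)) = 0/(-35 + 5/32) = 0/(-1115/32) = 0*(-32/1115) = 0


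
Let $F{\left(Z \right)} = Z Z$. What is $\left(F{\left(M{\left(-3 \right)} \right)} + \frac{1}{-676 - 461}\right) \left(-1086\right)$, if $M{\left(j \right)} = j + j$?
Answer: $- \frac{14817022}{379} \approx -39095.0$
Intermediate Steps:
$M{\left(j \right)} = 2 j$
$F{\left(Z \right)} = Z^{2}$
$\left(F{\left(M{\left(-3 \right)} \right)} + \frac{1}{-676 - 461}\right) \left(-1086\right) = \left(\left(2 \left(-3\right)\right)^{2} + \frac{1}{-676 - 461}\right) \left(-1086\right) = \left(\left(-6\right)^{2} + \frac{1}{-1137}\right) \left(-1086\right) = \left(36 - \frac{1}{1137}\right) \left(-1086\right) = \frac{40931}{1137} \left(-1086\right) = - \frac{14817022}{379}$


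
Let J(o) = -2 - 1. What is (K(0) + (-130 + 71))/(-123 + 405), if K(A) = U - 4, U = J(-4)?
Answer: -11/47 ≈ -0.23404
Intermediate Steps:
J(o) = -3
U = -3
K(A) = -7 (K(A) = -3 - 4 = -7)
(K(0) + (-130 + 71))/(-123 + 405) = (-7 + (-130 + 71))/(-123 + 405) = (-7 - 59)/282 = -66*1/282 = -11/47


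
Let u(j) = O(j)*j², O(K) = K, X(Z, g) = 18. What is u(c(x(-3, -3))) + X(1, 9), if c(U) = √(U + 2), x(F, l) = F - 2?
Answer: 18 - 3*I*√3 ≈ 18.0 - 5.1962*I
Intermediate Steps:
x(F, l) = -2 + F
c(U) = √(2 + U)
u(j) = j³ (u(j) = j*j² = j³)
u(c(x(-3, -3))) + X(1, 9) = (√(2 + (-2 - 3)))³ + 18 = (√(2 - 5))³ + 18 = (√(-3))³ + 18 = (I*√3)³ + 18 = -3*I*√3 + 18 = 18 - 3*I*√3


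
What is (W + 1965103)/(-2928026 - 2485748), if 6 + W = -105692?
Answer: -1859405/5413774 ≈ -0.34346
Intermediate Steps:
W = -105698 (W = -6 - 105692 = -105698)
(W + 1965103)/(-2928026 - 2485748) = (-105698 + 1965103)/(-2928026 - 2485748) = 1859405/(-5413774) = 1859405*(-1/5413774) = -1859405/5413774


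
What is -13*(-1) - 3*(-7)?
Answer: 34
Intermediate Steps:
-13*(-1) - 3*(-7) = 13 + 21 = 34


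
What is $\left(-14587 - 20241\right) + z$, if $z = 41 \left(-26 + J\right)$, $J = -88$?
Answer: $-39502$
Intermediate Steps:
$z = -4674$ ($z = 41 \left(-26 - 88\right) = 41 \left(-114\right) = -4674$)
$\left(-14587 - 20241\right) + z = \left(-14587 - 20241\right) - 4674 = -34828 - 4674 = -39502$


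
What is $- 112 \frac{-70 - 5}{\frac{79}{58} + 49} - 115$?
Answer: $\frac{151285}{2921} \approx 51.792$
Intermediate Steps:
$- 112 \frac{-70 - 5}{\frac{79}{58} + 49} - 115 = - 112 \left(- \frac{75}{79 \cdot \frac{1}{58} + 49}\right) - 115 = - 112 \left(- \frac{75}{\frac{79}{58} + 49}\right) - 115 = - 112 \left(- \frac{75}{\frac{2921}{58}}\right) - 115 = - 112 \left(\left(-75\right) \frac{58}{2921}\right) - 115 = \left(-112\right) \left(- \frac{4350}{2921}\right) - 115 = \frac{487200}{2921} - 115 = \frac{151285}{2921}$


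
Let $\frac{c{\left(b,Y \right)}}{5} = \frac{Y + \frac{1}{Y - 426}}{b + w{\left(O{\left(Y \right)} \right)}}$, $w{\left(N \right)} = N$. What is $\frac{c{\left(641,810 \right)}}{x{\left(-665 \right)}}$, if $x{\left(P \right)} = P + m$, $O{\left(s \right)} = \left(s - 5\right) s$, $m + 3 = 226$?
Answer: $- \frac{1555205}{110779938048} \approx -1.4039 \cdot 10^{-5}$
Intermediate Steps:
$m = 223$ ($m = -3 + 226 = 223$)
$O{\left(s \right)} = s \left(-5 + s\right)$ ($O{\left(s \right)} = \left(-5 + s\right) s = s \left(-5 + s\right)$)
$x{\left(P \right)} = 223 + P$ ($x{\left(P \right)} = P + 223 = 223 + P$)
$c{\left(b,Y \right)} = \frac{5 \left(Y + \frac{1}{-426 + Y}\right)}{b + Y \left(-5 + Y\right)}$ ($c{\left(b,Y \right)} = 5 \frac{Y + \frac{1}{Y - 426}}{b + Y \left(-5 + Y\right)} = 5 \frac{Y + \frac{1}{-426 + Y}}{b + Y \left(-5 + Y\right)} = \frac{5 \left(Y + \frac{1}{-426 + Y}\right)}{b + Y \left(-5 + Y\right)}$)
$\frac{c{\left(641,810 \right)}}{x{\left(-665 \right)}} = \frac{5 \frac{1}{810^{3} - 431 \cdot 810^{2} - 273066 + 2130 \cdot 810 + 810 \cdot 641} \left(1 + 810^{2} - 345060\right)}{223 - 665} = \frac{5 \frac{1}{531441000 - 282779100 - 273066 + 1725300 + 519210} \left(1 + 656100 - 345060\right)}{-442} = 5 \frac{1}{531441000 - 282779100 - 273066 + 1725300 + 519210} \cdot 311041 \left(- \frac{1}{442}\right) = 5 \cdot \frac{1}{250633344} \cdot 311041 \left(- \frac{1}{442}\right) = \frac{1555205}{250633344} \left(- \frac{1}{442}\right) = - \frac{1555205}{110779938048}$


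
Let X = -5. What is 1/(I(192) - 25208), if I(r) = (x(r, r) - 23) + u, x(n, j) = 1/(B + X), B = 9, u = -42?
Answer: -4/101091 ≈ -3.9568e-5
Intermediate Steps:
x(n, j) = ¼ (x(n, j) = 1/(9 - 5) = 1/4 = ¼)
I(r) = -259/4 (I(r) = (¼ - 23) - 42 = -91/4 - 42 = -259/4)
1/(I(192) - 25208) = 1/(-259/4 - 25208) = 1/(-101091/4) = -4/101091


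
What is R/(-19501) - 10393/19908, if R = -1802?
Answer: -166799677/388225908 ≈ -0.42965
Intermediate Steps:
R/(-19501) - 10393/19908 = -1802/(-19501) - 10393/19908 = -1802*(-1/19501) - 10393*1/19908 = 1802/19501 - 10393/19908 = -166799677/388225908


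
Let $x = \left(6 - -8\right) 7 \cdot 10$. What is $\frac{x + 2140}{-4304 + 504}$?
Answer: $- \frac{78}{95} \approx -0.82105$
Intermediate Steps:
$x = 980$ ($x = \left(6 + 8\right) 7 \cdot 10 = 14 \cdot 7 \cdot 10 = 98 \cdot 10 = 980$)
$\frac{x + 2140}{-4304 + 504} = \frac{980 + 2140}{-4304 + 504} = \frac{3120}{-3800} = 3120 \left(- \frac{1}{3800}\right) = - \frac{78}{95}$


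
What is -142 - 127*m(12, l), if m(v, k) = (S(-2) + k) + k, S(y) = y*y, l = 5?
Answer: -1920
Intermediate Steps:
S(y) = y²
m(v, k) = 4 + 2*k (m(v, k) = ((-2)² + k) + k = (4 + k) + k = 4 + 2*k)
-142 - 127*m(12, l) = -142 - 127*(4 + 2*5) = -142 - 127*(4 + 10) = -142 - 127*14 = -142 - 1778 = -1920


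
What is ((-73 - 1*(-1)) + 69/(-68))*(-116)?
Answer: 143985/17 ≈ 8469.7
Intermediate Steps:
((-73 - 1*(-1)) + 69/(-68))*(-116) = ((-73 + 1) + 69*(-1/68))*(-116) = (-72 - 69/68)*(-116) = -4965/68*(-116) = 143985/17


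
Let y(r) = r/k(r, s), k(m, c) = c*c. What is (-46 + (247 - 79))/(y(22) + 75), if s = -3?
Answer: 1098/697 ≈ 1.5753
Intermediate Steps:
k(m, c) = c²
y(r) = r/9 (y(r) = r/((-3)²) = r/9)
(-46 + (247 - 79))/(y(22) + 75) = (-46 + (247 - 79))/((⅑)*22 + 75) = (-46 + 168)/(22/9 + 75) = 122/(697/9) = 122*(9/697) = 1098/697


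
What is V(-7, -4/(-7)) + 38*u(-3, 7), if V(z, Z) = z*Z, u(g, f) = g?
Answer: -118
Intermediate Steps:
V(z, Z) = Z*z
V(-7, -4/(-7)) + 38*u(-3, 7) = -4/(-7)*(-7) + 38*(-3) = -4*(-⅐)*(-7) - 114 = (4/7)*(-7) - 114 = -4 - 114 = -118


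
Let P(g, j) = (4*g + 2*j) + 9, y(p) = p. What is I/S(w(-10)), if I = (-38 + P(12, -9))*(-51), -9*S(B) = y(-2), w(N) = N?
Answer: -459/2 ≈ -229.50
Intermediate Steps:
P(g, j) = 9 + 2*j + 4*g (P(g, j) = (2*j + 4*g) + 9 = 9 + 2*j + 4*g)
S(B) = 2/9 (S(B) = -⅑*(-2) = 2/9)
I = -51 (I = (-38 + (9 + 2*(-9) + 4*12))*(-51) = (-38 + (9 - 18 + 48))*(-51) = (-38 + 39)*(-51) = 1*(-51) = -51)
I/S(w(-10)) = -51/2/9 = -51*9/2 = -459/2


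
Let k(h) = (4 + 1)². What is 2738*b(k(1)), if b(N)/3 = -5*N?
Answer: -1026750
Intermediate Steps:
k(h) = 25 (k(h) = 5² = 25)
b(N) = -15*N (b(N) = 3*(-5*N) = -15*N)
2738*b(k(1)) = 2738*(-15*25) = 2738*(-375) = -1026750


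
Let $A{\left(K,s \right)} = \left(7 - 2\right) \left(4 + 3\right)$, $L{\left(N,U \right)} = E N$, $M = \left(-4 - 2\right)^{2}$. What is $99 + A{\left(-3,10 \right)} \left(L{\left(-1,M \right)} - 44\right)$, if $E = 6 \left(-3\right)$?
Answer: $-811$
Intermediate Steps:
$E = -18$
$M = 36$ ($M = \left(-6\right)^{2} = 36$)
$L{\left(N,U \right)} = - 18 N$
$A{\left(K,s \right)} = 35$ ($A{\left(K,s \right)} = 5 \cdot 7 = 35$)
$99 + A{\left(-3,10 \right)} \left(L{\left(-1,M \right)} - 44\right) = 99 + 35 \left(\left(-18\right) \left(-1\right) - 44\right) = 99 + 35 \left(18 - 44\right) = 99 + 35 \left(-26\right) = 99 - 910 = -811$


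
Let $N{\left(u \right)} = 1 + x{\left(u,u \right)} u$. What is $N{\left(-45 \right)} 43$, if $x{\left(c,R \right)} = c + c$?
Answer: $174193$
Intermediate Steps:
$x{\left(c,R \right)} = 2 c$
$N{\left(u \right)} = 1 + 2 u^{2}$ ($N{\left(u \right)} = 1 + 2 u u = 1 + 2 u^{2}$)
$N{\left(-45 \right)} 43 = \left(1 + 2 \left(-45\right)^{2}\right) 43 = \left(1 + 2 \cdot 2025\right) 43 = \left(1 + 4050\right) 43 = 4051 \cdot 43 = 174193$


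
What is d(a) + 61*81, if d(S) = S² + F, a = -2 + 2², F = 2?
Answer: 4947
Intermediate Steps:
a = 2 (a = -2 + 4 = 2)
d(S) = 2 + S² (d(S) = S² + 2 = 2 + S²)
d(a) + 61*81 = (2 + 2²) + 61*81 = (2 + 4) + 4941 = 6 + 4941 = 4947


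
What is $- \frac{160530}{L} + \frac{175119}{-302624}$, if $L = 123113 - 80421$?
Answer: $- \frac{2002014681}{461415136} \approx -4.3389$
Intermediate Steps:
$L = 42692$
$- \frac{160530}{L} + \frac{175119}{-302624} = - \frac{160530}{42692} + \frac{175119}{-302624} = \left(-160530\right) \frac{1}{42692} + 175119 \left(- \frac{1}{302624}\right) = - \frac{80265}{21346} - \frac{25017}{43232} = - \frac{2002014681}{461415136}$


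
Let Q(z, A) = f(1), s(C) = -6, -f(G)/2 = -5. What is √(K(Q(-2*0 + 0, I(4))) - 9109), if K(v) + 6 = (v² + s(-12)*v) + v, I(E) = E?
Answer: 7*I*√185 ≈ 95.21*I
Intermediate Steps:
f(G) = 10 (f(G) = -2*(-5) = 10)
Q(z, A) = 10
K(v) = -6 + v² - 5*v (K(v) = -6 + ((v² - 6*v) + v) = -6 + (v² - 5*v) = -6 + v² - 5*v)
√(K(Q(-2*0 + 0, I(4))) - 9109) = √((-6 + 10² - 5*10) - 9109) = √((-6 + 100 - 50) - 9109) = √(44 - 9109) = √(-9065) = 7*I*√185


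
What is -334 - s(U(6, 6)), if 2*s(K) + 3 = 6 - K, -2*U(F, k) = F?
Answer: -337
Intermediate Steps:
U(F, k) = -F/2
s(K) = 3/2 - K/2 (s(K) = -3/2 + (6 - K)/2 = -3/2 + (3 - K/2) = 3/2 - K/2)
-334 - s(U(6, 6)) = -334 - (3/2 - (-1)*6/4) = -334 - (3/2 - 1/2*(-3)) = -334 - (3/2 + 3/2) = -334 - 1*3 = -334 - 3 = -337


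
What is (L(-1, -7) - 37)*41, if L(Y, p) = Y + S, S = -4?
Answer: -1722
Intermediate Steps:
L(Y, p) = -4 + Y (L(Y, p) = Y - 4 = -4 + Y)
(L(-1, -7) - 37)*41 = ((-4 - 1) - 37)*41 = (-5 - 37)*41 = -42*41 = -1722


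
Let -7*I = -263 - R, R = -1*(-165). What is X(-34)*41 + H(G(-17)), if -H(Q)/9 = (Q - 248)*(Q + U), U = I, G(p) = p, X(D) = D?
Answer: 727207/7 ≈ 1.0389e+5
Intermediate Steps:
R = 165
I = 428/7 (I = -(-263 - 1*165)/7 = -(-263 - 165)/7 = -⅐*(-428) = 428/7 ≈ 61.143)
U = 428/7 ≈ 61.143
H(Q) = -9*(-248 + Q)*(428/7 + Q) (H(Q) = -9*(Q - 248)*(Q + 428/7) = -9*(-248 + Q)*(428/7 + Q))
X(-34)*41 + H(G(-17)) = -34*41 + (955296/7 - 9*(-17)² + (11772/7)*(-17)) = -1394 + (955296/7 - 9*289 - 200124/7) = -1394 + (955296/7 - 2601 - 200124/7) = -1394 + 736965/7 = 727207/7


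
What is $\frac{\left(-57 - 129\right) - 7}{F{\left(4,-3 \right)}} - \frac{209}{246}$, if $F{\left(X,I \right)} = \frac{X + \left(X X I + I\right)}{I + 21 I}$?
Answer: $- \frac{3143371}{11562} \approx -271.87$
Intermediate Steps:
$F{\left(X,I \right)} = \frac{I + X + I X^{2}}{22 I}$ ($F{\left(X,I \right)} = \frac{X + \left(X^{2} I + I\right)}{22 I} = \left(X + \left(I X^{2} + I\right)\right) \frac{1}{22 I} = \left(X + \left(I + I X^{2}\right)\right) \frac{1}{22 I} = \left(I + X + I X^{2}\right) \frac{1}{22 I} = \frac{I + X + I X^{2}}{22 I}$)
$\frac{\left(-57 - 129\right) - 7}{F{\left(4,-3 \right)}} - \frac{209}{246} = \frac{\left(-57 - 129\right) - 7}{\frac{1}{22} \frac{1}{-3} \left(4 - 3 \left(1 + 4^{2}\right)\right)} - \frac{209}{246} = \frac{-186 - 7}{\frac{1}{22} \left(- \frac{1}{3}\right) \left(4 - 3 \left(1 + 16\right)\right)} - \frac{209}{246} = - \frac{193}{\frac{1}{22} \left(- \frac{1}{3}\right) \left(4 - 51\right)} - \frac{209}{246} = - \frac{193}{\frac{1}{22} \left(- \frac{1}{3}\right) \left(-47\right)} - \frac{209}{246} = - \frac{193}{\frac{47}{66}} - \frac{209}{246} = \left(-193\right) \frac{66}{47} - \frac{209}{246} = - \frac{12738}{47} - \frac{209}{246} = - \frac{3143371}{11562}$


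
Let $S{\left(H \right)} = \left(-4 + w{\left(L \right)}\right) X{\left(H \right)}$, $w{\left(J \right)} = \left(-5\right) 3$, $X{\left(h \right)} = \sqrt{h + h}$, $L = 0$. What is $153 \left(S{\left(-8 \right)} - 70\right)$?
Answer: $-10710 - 11628 i \approx -10710.0 - 11628.0 i$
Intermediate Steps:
$X{\left(h \right)} = \sqrt{2} \sqrt{h}$ ($X{\left(h \right)} = \sqrt{2 h} = \sqrt{2} \sqrt{h}$)
$w{\left(J \right)} = -15$
$S{\left(H \right)} = - 19 \sqrt{2} \sqrt{H}$ ($S{\left(H \right)} = \left(-4 - 15\right) \sqrt{2} \sqrt{H} = - 19 \sqrt{2} \sqrt{H}$)
$153 \left(S{\left(-8 \right)} - 70\right) = 153 \left(- 19 \sqrt{2} \sqrt{-8} - 70\right) = 153 \left(- 19 \sqrt{2} \cdot 2 i \sqrt{2} - 70\right) = 153 \left(- 76 i - 70\right) = 153 \left(-70 - 76 i\right) = -10710 - 11628 i$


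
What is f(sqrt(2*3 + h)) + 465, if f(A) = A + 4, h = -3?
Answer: 469 + sqrt(3) ≈ 470.73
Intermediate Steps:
f(A) = 4 + A
f(sqrt(2*3 + h)) + 465 = (4 + sqrt(2*3 - 3)) + 465 = (4 + sqrt(6 - 3)) + 465 = (4 + sqrt(3)) + 465 = 469 + sqrt(3)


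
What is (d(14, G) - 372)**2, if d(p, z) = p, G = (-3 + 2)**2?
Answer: 128164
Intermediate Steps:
G = 1 (G = (-1)**2 = 1)
(d(14, G) - 372)**2 = (14 - 372)**2 = (-358)**2 = 128164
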